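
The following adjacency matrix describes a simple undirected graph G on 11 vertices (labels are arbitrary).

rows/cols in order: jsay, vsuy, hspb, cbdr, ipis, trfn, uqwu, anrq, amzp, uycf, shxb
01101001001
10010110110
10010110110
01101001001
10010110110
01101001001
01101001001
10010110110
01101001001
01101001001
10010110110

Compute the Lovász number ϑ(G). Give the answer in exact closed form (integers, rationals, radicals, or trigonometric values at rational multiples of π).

deg(shxb) = 6; N(shxb) = {jsay, cbdr, trfn, uqwu, amzp, uycf}.
N(ipis) = {jsay, cbdr, trfn, uqwu, amzp, uycf}, |N(ipis)| = 6.
N(anrq) = {jsay, cbdr, trfn, uqwu, amzp, uycf}, |N(anrq)| = 6.
Vertex uycf has 5 neighbors: vsuy, hspb, ipis, anrq, shxb.
2 parts of sizes [6, 5]; α(G) = 6 = ϑ (perfect).
= 6.0000… (decimal).
6 ≤ 6 ≤ 6: collapsed.

6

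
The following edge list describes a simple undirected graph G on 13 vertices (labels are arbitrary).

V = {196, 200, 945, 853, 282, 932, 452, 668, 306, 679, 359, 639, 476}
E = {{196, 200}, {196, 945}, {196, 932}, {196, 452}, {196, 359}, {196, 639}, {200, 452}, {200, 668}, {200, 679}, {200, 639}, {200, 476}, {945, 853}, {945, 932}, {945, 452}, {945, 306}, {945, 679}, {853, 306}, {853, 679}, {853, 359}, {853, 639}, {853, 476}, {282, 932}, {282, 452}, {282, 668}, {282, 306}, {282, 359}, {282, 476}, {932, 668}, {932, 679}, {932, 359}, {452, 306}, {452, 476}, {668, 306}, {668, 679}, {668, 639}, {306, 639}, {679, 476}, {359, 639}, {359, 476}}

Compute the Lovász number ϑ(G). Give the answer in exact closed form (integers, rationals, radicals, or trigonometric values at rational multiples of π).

sqrt(13)

deg(200) = 6; N(200) = {196, 452, 668, 679, 639, 476}.
N(282) = {932, 452, 668, 306, 359, 476}, |N(282)| = 6.
N(476) = {200, 853, 282, 452, 679, 359}, |N(476)| = 6.
deg(932) = 6; N(932) = {196, 945, 282, 668, 679, 359}.
G on 13 vertices is 6-regular; strongly regular (13,6,2,3).
Distinct eigenvalues (to 5 d.p.): [6.0, 1.30278, -2.30278].
ϑ = −N·λ_min/(λ_max−λ_min) = −13·(-sqrt(13)/2 - 1/2)/(6−(-sqrt(13)/2 - 1/2)) = sqrt(13).
Numerically 3.6055513.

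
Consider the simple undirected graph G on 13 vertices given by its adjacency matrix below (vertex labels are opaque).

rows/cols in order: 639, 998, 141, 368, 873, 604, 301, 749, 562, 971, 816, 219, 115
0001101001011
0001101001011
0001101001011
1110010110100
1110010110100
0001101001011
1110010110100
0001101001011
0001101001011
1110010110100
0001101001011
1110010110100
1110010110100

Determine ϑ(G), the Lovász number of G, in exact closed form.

Vertex 368 has 7 neighbors: 639, 998, 141, 604, 749, 562, 816.
Vertex 115 has 7 neighbors: 639, 998, 141, 604, 749, 562, 816.
N(749) = {368, 873, 301, 971, 219, 115}, |N(749)| = 6.
deg(998) = 6; N(998) = {368, 873, 301, 971, 219, 115}.
2 parts of sizes [7, 6]; α(G) = 7 = ϑ (perfect).
Numerically 7.0000000.
α=7, χ(Ḡ)=7; ϑ=7 lies between (collapsed).

7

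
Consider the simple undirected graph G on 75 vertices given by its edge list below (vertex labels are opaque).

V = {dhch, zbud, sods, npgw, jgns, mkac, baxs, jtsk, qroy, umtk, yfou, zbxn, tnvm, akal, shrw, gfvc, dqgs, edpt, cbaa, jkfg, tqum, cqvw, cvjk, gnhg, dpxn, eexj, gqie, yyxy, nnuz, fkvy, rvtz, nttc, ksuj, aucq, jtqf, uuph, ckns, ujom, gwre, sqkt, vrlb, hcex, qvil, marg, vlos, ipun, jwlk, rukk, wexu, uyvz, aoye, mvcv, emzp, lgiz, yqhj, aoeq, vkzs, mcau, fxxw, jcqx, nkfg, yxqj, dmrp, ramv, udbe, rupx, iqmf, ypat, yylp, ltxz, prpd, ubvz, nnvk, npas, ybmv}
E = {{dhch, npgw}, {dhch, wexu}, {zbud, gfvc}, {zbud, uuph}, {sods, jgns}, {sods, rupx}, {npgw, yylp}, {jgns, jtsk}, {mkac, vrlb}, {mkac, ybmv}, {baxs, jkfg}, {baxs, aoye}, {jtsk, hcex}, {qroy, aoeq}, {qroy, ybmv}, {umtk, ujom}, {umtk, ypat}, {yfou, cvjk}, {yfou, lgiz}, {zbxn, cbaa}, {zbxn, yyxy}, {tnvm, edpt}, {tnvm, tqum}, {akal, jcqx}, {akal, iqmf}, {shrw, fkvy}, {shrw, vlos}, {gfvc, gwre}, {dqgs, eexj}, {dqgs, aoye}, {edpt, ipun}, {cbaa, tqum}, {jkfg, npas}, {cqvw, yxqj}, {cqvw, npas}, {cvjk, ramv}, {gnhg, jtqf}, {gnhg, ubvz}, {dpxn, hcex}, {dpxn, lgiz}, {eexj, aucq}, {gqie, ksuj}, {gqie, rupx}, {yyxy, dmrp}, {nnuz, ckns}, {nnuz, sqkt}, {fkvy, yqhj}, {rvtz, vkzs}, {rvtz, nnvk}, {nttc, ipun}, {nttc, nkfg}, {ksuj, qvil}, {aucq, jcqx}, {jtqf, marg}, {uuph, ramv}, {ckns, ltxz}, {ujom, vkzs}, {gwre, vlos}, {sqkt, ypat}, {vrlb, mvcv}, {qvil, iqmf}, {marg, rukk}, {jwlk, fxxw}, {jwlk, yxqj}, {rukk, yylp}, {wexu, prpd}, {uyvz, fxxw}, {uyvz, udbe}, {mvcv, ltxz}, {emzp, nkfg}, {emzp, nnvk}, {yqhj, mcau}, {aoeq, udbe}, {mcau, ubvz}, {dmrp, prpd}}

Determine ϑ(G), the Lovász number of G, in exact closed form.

75*cos(pi/75)/(cos(pi/75) + 1)

Vertex cbaa has 2 neighbors: zbxn, tqum.
deg(qvil) = 2; N(qvil) = {ksuj, iqmf}.
N(vlos) = {shrw, gwre}, |N(vlos)| = 2.
deg(dmrp) = 2; N(dmrp) = {yyxy, prpd}.
deg(v) = 2 for all v (|V|=75); this is C_{75}, the 75-cycle.
The 38 distinct eigenvalues: [2.0, 1.99299, 1.97199, 1.93717, 1.88875, 1.82709, 1.75261, 1.66584, 1.56739, 1.45794, 1.33826, 1.2092, 1.07165, 0.92659, 0.77503, 0.61803, 0.4567, 0.29217, 0.12558, -0.04188, -0.20906, -0.37476, -0.53784, -0.69714, -0.85156, -1.0, -1.14143, -1.27485, -1.39933, -1.51399, -1.61803, -1.71073, -1.79142, -1.85955, -1.91464, -1.9563, -1.98423, -1.99825].
Lovász: ϑ = −75(-2*cos(pi/75))/(2+-(-1)*2*cos(pi/75)) = 75*cos(pi/75)/(cos(pi/75) + 1).
= 37.48355… (decimal).
Lovász sandwich 37 ≤ 75*cos(pi/75)/(cos(pi/75) + 1) ≤ 38: both strict.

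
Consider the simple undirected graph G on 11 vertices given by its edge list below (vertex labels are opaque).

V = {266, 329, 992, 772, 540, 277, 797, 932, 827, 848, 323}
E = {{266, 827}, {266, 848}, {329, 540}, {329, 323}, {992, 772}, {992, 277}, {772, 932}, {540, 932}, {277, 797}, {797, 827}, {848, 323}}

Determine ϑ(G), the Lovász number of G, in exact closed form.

deg(540) = 2; N(540) = {329, 932}.
Vertex 277 has 2 neighbors: 992, 797.
N(848) = {266, 323}, |N(848)| = 2.
N(992) = {772, 277}, |N(992)| = 2.
11-vertex 2-regular graph: a single 11-cycle (edge-transitive).
spec(A) ≈ [2.0, 1.68251, 0.83083, -0.28463, -1.30972, -1.91899] (distinct, 5 d.p.).
ϑ = −N·λ_min/(λ_max−λ_min) = −11·(-2*cos(pi/11))/(2−(-2*cos(pi/11))) = 11*cos(pi/11)/(cos(pi/11) + 1).
= 5.386302912… (decimal).
Sandwich: α(G)=5 ≤ ϑ(G)=11*cos(pi/11)/(cos(pi/11) + 1) ≤ χ(Ḡ)=6 (both strict).

11*cos(pi/11)/(cos(pi/11) + 1)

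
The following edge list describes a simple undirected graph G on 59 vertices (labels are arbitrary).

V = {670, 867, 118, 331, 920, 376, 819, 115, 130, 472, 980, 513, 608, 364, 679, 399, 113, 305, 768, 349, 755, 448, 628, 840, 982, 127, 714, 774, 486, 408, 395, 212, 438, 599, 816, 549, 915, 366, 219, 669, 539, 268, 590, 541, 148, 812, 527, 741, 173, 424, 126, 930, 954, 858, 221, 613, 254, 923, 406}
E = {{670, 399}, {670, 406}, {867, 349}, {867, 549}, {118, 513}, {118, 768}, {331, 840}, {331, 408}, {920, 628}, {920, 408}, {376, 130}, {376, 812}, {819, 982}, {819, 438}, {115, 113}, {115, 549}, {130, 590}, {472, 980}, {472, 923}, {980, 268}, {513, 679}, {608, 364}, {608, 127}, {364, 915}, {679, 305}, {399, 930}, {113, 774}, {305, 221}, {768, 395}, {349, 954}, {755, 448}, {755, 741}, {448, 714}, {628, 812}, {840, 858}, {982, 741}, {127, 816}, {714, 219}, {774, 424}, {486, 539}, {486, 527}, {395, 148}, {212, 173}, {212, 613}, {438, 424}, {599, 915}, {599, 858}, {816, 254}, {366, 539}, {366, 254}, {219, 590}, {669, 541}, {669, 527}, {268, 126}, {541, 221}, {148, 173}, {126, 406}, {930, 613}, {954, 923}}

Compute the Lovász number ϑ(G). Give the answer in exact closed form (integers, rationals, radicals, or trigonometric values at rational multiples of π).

59*cos(pi/59)/(cos(pi/59) + 1)

Vertex 741 has 2 neighbors: 755, 982.
Vertex 982 has 2 neighbors: 819, 741.
Vertex 541 has 2 neighbors: 669, 221.
Vertex 395 has 2 neighbors: 768, 148.
Regular of degree 2 on 59 vertices: connected 2-regular on 59 ⇒ C_{59}.
spec(A) ≈ [2.0, 1.989, 1.955, 1.899, 1.821, 1.723, 1.605, 1.47, 1.317, 1.15, 0.969, 0.778, 0.577, 0.371, 0.16, -0.053, -0.265, -0.475, -0.678, -0.875, -1.061, -1.235, -1.395, -1.54, -1.667, -1.775, -1.863, -1.93, -1.975, -1.997] (distinct, 3 d.p.).
With N=59: ϑ(G) = 59·(-(-1)*2*cos(pi/59))/(2−(-2*cos(pi/59))) = 59*cos(pi/59)/(cos(pi/59) + 1).
= 29.4790799… (decimal).
Sandwich: α(G)=29 ≤ ϑ(G)=59*cos(pi/59)/(cos(pi/59) + 1) ≤ χ(Ḡ)=30 (both strict).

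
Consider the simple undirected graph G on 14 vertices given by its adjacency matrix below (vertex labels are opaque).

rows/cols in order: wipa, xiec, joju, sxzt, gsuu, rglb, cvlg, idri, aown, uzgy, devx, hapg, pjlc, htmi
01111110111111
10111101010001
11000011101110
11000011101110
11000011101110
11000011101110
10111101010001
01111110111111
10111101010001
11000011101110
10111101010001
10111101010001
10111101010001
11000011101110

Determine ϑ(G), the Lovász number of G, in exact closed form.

6

Vertex joju has 8 neighbors: wipa, xiec, cvlg, idri, aown, devx, hapg, pjlc.
deg(htmi) = 8; N(htmi) = {wipa, xiec, cvlg, idri, aown, devx, hapg, pjlc}.
Vertex cvlg has 8 neighbors: wipa, joju, sxzt, gsuu, rglb, idri, uzgy, htmi.
deg(wipa) = 12; N(wipa) = {xiec, joju, sxzt, gsuu, rglb, cvlg, aown, uzgy, devx, hapg, pjlc, htmi}.
3 parts of sizes [6, 6, 2]; α(G) = 6 = ϑ (perfect).
ϑ(G) ≈ 6.0000.
α=6, χ(Ḡ)=6; ϑ=6 lies between (collapsed).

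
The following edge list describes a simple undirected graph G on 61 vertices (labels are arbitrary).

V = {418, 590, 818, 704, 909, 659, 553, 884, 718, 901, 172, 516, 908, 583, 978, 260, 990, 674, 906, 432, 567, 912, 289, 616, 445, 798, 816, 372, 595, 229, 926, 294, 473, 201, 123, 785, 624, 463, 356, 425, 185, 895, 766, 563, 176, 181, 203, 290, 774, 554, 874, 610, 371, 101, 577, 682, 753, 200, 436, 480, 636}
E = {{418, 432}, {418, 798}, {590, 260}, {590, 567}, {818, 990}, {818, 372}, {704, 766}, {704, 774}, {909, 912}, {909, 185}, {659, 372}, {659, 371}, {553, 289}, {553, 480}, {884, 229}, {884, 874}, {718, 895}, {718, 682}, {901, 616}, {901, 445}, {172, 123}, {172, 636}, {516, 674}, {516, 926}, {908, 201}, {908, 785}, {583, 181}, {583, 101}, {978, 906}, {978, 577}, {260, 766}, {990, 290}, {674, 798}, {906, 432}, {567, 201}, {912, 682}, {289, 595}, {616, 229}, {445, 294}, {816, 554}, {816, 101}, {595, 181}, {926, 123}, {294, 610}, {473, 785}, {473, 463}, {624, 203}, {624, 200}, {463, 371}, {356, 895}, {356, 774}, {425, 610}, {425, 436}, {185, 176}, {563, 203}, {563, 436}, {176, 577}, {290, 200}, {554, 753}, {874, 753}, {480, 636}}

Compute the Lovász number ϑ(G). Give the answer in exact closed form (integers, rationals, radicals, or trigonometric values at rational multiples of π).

61*cos(pi/61)/(cos(pi/61) + 1)

Vertex 595 has 2 neighbors: 289, 181.
deg(181) = 2; N(181) = {583, 595}.
N(818) = {990, 372}, |N(818)| = 2.
deg(516) = 2; N(516) = {674, 926}.
Every vertex has degree 2 (N=61); the odd cycle C_{61}.
The 31 distinct eigenvalues: [2.0, 1.989, 1.958, 1.905, 1.833, 1.741, 1.63, 1.502, 1.359, 1.2, 1.03, 0.848, 0.657, 0.459, 0.257, 0.051, -0.154, -0.359, -0.559, -0.753, -0.94, -1.116, -1.281, -1.432, -1.568, -1.688, -1.789, -1.871, -1.934, -1.976, -1.997].
With N=61: ϑ(G) = 61·(-(-1)*2*cos(pi/61))/(2−(-2*cos(pi/61))) = 61*cos(pi/61)/(cos(pi/61) + 1).
≈ 30.479766 (to 6 d.p.).
Lovász sandwich 30 ≤ 61*cos(pi/61)/(cos(pi/61) + 1) ≤ 31: both strict.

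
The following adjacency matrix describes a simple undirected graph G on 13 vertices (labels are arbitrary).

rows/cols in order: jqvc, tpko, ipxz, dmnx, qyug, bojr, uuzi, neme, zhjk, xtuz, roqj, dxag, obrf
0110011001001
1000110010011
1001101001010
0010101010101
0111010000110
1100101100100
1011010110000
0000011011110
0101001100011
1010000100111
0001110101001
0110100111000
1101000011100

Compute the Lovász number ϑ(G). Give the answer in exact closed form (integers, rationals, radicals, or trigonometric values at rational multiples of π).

Vertex jqvc has 6 neighbors: tpko, ipxz, bojr, uuzi, xtuz, obrf.
N(bojr) = {jqvc, tpko, qyug, uuzi, neme, roqj}, |N(bojr)| = 6.
deg(tpko) = 6; N(tpko) = {jqvc, qyug, bojr, zhjk, dxag, obrf}.
deg(neme) = 6; N(neme) = {bojr, uuzi, zhjk, xtuz, roqj, dxag}.
Regular of degree 6 on 13 vertices: strongly regular (13,6,2,3).
Distinct eigenvalues (to 6 d.p.): [6.0, 1.302776, -2.302776].
Lovász (edge-transitive): ϑ = −13·(-sqrt(13)/2 - 1/2)/((6)−(-sqrt(13)/2 - 1/2)) = sqrt(13).
= 3.60555… (decimal).

sqrt(13)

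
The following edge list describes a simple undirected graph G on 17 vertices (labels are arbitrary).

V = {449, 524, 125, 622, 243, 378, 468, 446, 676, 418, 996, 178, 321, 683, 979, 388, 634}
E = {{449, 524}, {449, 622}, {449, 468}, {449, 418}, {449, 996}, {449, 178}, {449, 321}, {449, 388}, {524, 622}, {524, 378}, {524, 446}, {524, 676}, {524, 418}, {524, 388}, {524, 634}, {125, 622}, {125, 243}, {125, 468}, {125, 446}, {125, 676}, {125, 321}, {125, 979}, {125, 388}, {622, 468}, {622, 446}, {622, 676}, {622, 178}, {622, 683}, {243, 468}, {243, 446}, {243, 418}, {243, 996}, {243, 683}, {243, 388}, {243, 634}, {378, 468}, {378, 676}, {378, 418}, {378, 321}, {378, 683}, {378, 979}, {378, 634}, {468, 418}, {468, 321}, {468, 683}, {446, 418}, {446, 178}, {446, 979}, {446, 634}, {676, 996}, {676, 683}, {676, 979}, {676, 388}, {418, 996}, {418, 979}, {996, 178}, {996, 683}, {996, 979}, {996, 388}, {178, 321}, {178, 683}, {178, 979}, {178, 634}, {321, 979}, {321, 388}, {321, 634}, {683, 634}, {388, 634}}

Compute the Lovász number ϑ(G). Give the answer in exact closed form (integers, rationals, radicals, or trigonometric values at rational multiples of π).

sqrt(17)

N(979) = {125, 378, 446, 676, 418, 996, 178, 321}, |N(979)| = 8.
deg(418) = 8; N(418) = {449, 524, 243, 378, 468, 446, 996, 979}.
Vertex 622 has 8 neighbors: 449, 524, 125, 468, 446, 676, 178, 683.
deg(449) = 8; N(449) = {524, 622, 468, 418, 996, 178, 321, 388}.
G on 17 vertices is 8-regular; SR(17,8,3,4) — a Paley graph.
spec(A) ≈ [8.0, 1.561553, -2.561553] (distinct, 6 d.p.).
−17·(-sqrt(17)/2 - 1/2) / ((8)−(-sqrt(17)/2 - 1/2)) = sqrt(17) = ϑ(G).
≈ 4.1231 (to 4 d.p.).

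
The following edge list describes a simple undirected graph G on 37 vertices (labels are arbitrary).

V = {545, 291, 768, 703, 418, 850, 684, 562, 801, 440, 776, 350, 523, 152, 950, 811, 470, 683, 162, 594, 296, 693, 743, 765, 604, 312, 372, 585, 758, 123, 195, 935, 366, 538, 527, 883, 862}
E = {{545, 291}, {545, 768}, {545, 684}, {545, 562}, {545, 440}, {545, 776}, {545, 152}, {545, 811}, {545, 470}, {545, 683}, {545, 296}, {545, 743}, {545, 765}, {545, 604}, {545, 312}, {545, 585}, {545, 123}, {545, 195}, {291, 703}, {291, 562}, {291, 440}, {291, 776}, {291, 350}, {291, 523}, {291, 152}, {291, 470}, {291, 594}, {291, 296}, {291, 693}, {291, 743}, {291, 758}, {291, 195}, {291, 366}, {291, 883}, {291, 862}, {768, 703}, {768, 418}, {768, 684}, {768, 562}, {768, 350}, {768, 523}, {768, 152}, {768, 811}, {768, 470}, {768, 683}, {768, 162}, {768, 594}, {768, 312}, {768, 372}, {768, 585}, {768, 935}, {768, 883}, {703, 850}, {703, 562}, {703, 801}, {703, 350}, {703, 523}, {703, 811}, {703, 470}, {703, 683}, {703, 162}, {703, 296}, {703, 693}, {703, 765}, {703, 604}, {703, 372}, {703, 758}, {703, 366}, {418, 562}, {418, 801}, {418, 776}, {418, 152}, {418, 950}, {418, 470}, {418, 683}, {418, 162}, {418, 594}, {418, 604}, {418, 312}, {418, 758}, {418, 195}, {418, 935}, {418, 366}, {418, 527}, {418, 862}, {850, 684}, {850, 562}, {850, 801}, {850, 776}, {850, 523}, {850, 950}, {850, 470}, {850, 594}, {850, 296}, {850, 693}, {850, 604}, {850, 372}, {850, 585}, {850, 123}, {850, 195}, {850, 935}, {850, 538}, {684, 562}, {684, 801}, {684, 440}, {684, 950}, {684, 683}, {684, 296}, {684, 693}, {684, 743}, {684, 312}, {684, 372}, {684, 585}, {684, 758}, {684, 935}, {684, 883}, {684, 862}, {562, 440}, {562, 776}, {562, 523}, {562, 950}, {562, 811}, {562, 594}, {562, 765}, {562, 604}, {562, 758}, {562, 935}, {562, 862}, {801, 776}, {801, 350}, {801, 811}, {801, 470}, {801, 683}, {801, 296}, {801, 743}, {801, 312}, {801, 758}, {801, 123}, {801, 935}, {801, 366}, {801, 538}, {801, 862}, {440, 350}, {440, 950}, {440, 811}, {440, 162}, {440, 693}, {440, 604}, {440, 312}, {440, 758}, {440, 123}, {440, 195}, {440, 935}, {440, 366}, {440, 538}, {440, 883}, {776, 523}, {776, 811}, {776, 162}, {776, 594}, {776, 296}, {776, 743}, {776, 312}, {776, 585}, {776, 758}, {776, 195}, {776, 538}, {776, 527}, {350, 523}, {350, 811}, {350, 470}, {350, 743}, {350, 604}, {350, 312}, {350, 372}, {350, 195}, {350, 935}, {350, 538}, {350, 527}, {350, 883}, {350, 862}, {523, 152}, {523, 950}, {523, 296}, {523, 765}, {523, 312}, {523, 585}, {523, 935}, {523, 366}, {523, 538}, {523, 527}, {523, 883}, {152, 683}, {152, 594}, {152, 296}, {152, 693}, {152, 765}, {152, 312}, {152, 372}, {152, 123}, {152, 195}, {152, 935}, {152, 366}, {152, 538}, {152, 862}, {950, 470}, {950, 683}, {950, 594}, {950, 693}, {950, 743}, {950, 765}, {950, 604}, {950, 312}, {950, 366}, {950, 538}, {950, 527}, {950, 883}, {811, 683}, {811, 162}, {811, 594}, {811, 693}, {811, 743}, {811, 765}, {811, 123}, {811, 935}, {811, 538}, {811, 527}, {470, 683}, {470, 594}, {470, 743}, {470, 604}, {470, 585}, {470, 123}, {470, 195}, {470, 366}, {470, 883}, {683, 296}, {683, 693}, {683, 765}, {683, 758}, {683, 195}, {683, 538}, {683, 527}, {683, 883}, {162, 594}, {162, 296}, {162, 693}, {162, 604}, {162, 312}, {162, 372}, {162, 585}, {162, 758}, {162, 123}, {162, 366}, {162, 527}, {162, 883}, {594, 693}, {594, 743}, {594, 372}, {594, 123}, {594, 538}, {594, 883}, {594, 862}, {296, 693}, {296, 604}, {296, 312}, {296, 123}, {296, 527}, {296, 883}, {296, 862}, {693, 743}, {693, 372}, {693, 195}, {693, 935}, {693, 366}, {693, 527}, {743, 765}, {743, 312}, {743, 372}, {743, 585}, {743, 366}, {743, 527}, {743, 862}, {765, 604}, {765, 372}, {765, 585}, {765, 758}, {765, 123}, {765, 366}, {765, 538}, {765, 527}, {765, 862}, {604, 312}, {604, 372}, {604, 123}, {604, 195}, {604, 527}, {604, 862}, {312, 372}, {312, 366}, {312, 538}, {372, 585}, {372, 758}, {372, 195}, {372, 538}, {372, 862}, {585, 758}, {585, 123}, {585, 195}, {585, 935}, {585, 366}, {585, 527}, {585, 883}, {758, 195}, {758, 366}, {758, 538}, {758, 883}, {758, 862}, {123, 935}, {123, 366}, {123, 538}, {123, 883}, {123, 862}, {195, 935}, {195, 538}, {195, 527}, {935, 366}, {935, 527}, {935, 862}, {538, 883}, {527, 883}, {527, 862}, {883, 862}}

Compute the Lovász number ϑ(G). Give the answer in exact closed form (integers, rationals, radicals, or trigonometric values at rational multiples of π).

Vertex 162 has 18 neighbors: 768, 703, 418, 440, 776, 811, 594, 296, 693, 604, 312, 372, 585, 758, 123, 366, 527, 883.
N(523) = {291, 768, 703, 850, 562, 776, 350, 152, 950, 296, 765, 312, 585, 935, 366, 538, 527, 883}, |N(523)| = 18.
deg(538) = 18; N(538) = {850, 801, 440, 776, 350, 523, 152, 950, 811, 683, 594, 765, 312, 372, 758, 123, 195, 883}.
deg(152) = 18; N(152) = {545, 291, 768, 418, 523, 683, 594, 296, 693, 765, 312, 372, 123, 195, 935, 366, 538, 862}.
37-vertex 18-regular graph: strongly regular (37,18,8,9).
The 3 distinct eigenvalues: [18.0, 2.541, -3.541].
Lovász: ϑ = −37(-sqrt(37)/2 - 1/2)/(18+-(-sqrt(37)/2 - 1/2)) = sqrt(37).
Numerically 6.08276.

sqrt(37)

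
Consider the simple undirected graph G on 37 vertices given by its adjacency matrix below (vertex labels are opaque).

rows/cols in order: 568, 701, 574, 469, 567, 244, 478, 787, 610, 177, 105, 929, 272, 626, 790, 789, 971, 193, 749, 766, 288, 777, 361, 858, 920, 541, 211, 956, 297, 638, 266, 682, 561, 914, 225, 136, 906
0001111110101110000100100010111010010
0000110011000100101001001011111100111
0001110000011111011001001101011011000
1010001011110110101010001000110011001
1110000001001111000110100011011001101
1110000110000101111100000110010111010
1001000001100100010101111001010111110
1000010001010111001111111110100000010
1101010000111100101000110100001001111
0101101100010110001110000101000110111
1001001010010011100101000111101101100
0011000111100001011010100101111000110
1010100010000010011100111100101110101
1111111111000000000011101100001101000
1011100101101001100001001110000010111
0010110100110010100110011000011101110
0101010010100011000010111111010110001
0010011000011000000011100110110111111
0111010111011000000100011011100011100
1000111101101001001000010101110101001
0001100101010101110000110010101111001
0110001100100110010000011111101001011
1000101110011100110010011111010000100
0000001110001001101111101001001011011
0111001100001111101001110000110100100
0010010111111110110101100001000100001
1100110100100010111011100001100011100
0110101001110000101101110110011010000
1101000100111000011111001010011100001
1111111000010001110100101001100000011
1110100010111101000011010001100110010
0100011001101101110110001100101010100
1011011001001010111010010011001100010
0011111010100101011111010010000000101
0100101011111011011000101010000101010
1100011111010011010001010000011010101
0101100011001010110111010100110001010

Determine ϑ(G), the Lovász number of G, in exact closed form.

Vertex 914 has 18 neighbors: 574, 469, 567, 244, 478, 610, 105, 626, 789, 193, 749, 766, 288, 777, 858, 211, 225, 906.
N(787) = {568, 244, 177, 929, 626, 790, 789, 749, 766, 288, 777, 361, 858, 920, 541, 211, 297, 136}, |N(787)| = 18.
Vertex 361 has 18 neighbors: 568, 567, 478, 787, 610, 929, 272, 626, 971, 193, 288, 858, 920, 541, 211, 956, 638, 225.
N(906) = {701, 469, 567, 610, 177, 272, 790, 971, 193, 766, 288, 777, 858, 541, 297, 638, 914, 136}, |N(906)| = 18.
18-regular, N=37; strongly regular (37,18,8,9).
Distinct eigenvalues (to 6 d.p.): [18.0, 2.541381, -3.541381].
With N=37: ϑ(G) = 37·(-(-sqrt(37)/2 - 1/2))/(18−(-sqrt(37)/2 - 1/2)) = sqrt(37).
= 6.082763… (decimal).

sqrt(37)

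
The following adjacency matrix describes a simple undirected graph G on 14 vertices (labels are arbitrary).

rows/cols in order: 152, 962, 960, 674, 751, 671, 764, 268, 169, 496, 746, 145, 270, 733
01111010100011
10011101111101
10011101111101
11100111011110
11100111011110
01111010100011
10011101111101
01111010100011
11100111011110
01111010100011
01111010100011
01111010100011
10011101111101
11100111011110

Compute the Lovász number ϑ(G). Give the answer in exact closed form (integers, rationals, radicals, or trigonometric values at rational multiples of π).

6

N(671) = {962, 960, 674, 751, 764, 169, 270, 733}, |N(671)| = 8.
deg(152) = 8; N(152) = {962, 960, 674, 751, 764, 169, 270, 733}.
N(960) = {152, 674, 751, 671, 268, 169, 496, 746, 145, 733}, |N(960)| = 10.
Vertex 270 has 10 neighbors: 152, 674, 751, 671, 268, 169, 496, 746, 145, 733.
G = K_{6,4,4}: α = 6 = χ(Ḡ), so ϑ = 6.
≈ 6.00000 (to 5 d.p.).
Sandwich: α(G)=6 ≤ ϑ(G)=6 ≤ χ(Ḡ)=6 (collapsed).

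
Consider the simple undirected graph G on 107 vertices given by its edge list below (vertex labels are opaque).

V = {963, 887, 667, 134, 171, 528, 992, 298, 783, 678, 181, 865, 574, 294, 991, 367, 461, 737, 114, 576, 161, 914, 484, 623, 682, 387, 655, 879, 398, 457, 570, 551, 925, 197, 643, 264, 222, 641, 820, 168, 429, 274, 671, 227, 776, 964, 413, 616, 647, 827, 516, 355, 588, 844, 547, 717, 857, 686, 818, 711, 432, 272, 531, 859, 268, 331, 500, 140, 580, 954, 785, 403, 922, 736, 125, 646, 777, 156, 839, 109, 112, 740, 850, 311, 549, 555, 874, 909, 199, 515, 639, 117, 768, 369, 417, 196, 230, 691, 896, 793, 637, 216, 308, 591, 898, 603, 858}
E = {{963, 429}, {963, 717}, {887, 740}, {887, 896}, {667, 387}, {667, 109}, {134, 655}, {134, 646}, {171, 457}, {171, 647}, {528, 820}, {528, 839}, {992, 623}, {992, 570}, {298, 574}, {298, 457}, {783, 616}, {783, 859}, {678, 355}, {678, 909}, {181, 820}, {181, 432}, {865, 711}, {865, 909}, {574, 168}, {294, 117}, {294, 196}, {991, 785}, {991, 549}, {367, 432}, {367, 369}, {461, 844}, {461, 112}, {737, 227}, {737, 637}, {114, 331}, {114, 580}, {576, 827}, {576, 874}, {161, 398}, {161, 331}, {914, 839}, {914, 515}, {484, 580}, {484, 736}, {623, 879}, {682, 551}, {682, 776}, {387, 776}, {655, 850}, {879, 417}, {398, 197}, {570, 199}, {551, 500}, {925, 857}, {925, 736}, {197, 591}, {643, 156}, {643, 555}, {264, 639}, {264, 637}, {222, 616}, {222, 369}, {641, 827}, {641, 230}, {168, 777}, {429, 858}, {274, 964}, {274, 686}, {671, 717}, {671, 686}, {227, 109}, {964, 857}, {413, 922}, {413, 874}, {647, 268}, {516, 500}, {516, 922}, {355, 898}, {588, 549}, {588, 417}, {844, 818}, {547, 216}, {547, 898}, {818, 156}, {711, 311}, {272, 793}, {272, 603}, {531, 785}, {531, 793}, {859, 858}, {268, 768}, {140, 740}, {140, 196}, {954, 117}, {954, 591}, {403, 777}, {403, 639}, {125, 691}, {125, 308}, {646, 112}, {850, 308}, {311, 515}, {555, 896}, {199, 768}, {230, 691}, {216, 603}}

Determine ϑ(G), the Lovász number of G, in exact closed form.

107*cos(pi/107)/(cos(pi/107) + 1)

deg(216) = 2; N(216) = {547, 603}.
N(551) = {682, 500}, |N(551)| = 2.
deg(331) = 2; N(331) = {114, 161}.
deg(308) = 2; N(308) = {125, 850}.
107-vertex 2-regular graph: a single 107-cycle (edge-transitive).
spec(A) ≈ [2.0, 1.99655, 1.98622, 1.96905, 1.94508, 1.91441, 1.87714, 1.8334, 1.78334, 1.72714, 1.66498, 1.59707, 1.52367, 1.44501, 1.36137, 1.27304, 1.18032, 1.08353, 0.983, 0.87909, 0.77214, 0.66254, 0.55065, 0.43686, 0.32157, 0.20516, 0.08805, -0.02936, -0.14667, -0.26348, -0.37938, -0.49397, -0.60685, -0.71765, -0.82597, -0.93145, -1.03371, -1.13241, -1.22721, -1.31777, -1.40379, -1.48498, -1.56104, -1.63173, -1.69679, -1.756, -1.80915, -1.85607, -1.8966, -1.93058, -1.95791, -1.97849, -1.99225, -1.99914] (distinct, 5 d.p.).
Lovász: ϑ = −107(-2*cos(pi/107))/(2+-(-1)*2*cos(pi/107)) = 107*cos(pi/107)/(cos(pi/107) + 1).
≈ 53.4884684 (to 7 d.p.).
Sandwich: α(G)=53 ≤ ϑ(G)=107*cos(pi/107)/(cos(pi/107) + 1) ≤ χ(Ḡ)=54 (both strict).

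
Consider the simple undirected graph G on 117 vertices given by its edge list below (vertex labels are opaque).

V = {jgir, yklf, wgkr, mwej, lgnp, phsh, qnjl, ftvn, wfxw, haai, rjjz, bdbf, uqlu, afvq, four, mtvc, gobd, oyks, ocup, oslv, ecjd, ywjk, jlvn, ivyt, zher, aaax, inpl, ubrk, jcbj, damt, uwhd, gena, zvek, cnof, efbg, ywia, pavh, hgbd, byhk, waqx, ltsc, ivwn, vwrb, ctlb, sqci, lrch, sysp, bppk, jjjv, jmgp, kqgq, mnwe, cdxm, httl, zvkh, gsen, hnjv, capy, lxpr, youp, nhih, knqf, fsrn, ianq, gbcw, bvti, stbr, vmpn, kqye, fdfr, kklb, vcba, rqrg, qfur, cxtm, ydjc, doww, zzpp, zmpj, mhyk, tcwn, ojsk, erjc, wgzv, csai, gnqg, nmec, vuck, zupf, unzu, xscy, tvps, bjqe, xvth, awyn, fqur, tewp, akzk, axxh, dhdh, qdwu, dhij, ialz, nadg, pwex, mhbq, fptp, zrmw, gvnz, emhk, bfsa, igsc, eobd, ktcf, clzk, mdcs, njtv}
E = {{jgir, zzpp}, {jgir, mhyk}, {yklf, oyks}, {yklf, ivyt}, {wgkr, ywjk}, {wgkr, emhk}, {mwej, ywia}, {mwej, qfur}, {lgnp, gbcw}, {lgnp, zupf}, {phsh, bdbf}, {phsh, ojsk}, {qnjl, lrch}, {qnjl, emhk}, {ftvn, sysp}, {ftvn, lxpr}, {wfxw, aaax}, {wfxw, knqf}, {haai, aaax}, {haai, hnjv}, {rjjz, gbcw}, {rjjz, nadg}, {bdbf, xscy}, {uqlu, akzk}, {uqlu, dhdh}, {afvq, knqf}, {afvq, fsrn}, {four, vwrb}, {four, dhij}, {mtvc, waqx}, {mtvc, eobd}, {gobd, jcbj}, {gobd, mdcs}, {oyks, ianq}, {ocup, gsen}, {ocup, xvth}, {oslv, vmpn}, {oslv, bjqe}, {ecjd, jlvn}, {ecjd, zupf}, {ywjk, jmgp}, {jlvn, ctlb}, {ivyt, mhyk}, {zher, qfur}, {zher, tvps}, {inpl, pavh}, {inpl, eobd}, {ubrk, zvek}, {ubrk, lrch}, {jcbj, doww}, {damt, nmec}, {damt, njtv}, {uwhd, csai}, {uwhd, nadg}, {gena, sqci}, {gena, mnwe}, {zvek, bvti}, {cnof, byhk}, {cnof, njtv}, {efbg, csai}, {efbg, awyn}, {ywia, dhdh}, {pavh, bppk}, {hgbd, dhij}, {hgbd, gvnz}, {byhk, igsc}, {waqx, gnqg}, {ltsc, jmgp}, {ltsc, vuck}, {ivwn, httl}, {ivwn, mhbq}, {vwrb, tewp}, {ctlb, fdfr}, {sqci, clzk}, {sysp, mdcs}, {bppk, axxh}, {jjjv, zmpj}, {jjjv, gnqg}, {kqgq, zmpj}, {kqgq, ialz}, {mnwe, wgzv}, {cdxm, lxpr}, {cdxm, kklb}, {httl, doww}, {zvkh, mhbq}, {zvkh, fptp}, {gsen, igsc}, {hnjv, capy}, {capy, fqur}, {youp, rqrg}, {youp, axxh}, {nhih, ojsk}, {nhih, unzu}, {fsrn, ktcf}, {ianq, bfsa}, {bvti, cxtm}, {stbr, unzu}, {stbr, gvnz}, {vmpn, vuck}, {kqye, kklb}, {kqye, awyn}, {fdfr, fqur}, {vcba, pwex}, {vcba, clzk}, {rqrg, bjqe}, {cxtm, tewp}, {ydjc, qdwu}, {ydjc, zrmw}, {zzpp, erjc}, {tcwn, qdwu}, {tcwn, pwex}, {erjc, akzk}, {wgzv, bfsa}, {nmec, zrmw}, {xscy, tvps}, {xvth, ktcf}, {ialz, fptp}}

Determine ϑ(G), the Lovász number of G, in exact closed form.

117*cos(pi/117)/(cos(pi/117) + 1)

deg(clzk) = 2; N(clzk) = {sqci, vcba}.
deg(waqx) = 2; N(waqx) = {mtvc, gnqg}.
N(zzpp) = {jgir, erjc}, |N(zzpp)| = 2.
Vertex nhih has 2 neighbors: ojsk, unzu.
Regular of degree 2 on 117 vertices: this is C_{117}, the 117-cycle.
The 59 distinct eigenvalues: [2.0, 1.997117, 1.988475, 1.974101, 1.954034, 1.928333, 1.897073, 1.860343, 1.818249, 1.770912, 1.71847, 1.661072, 1.598886, 1.532089, 1.460875, 1.385449, 1.306028, 1.222842, 1.136129, 1.046142, 0.953137, 0.857385, 0.759161, 0.658748, 0.556435, 0.452518, 0.347296, 0.241073, 0.134155, 0.02685, -0.080532, -0.187682, -0.294291, -0.400051, -0.504658, -0.60781, -0.70921, -0.808564, -0.905588, -1.0, -1.091529, -1.179911, -1.264891, -1.346224, -1.423675, -1.497021, -1.566052, -1.630567, -1.69038, -1.74532, -1.795227, -1.839959, -1.879385, -1.913393, -1.941884, -1.964775, -1.982002, -1.993515, -1.999279].
ϑ = −N·λ_min/(λ_max−λ_min) = −117·(-2*cos(pi/117))/(2−(-2*cos(pi/117))) = 117*cos(pi/117)/(cos(pi/117) + 1).
≈ 58.489454 (to 6 d.p.).
α=58, χ(Ḡ)=59; ϑ=117*cos(pi/117)/(cos(pi/117) + 1) lies between (both strict).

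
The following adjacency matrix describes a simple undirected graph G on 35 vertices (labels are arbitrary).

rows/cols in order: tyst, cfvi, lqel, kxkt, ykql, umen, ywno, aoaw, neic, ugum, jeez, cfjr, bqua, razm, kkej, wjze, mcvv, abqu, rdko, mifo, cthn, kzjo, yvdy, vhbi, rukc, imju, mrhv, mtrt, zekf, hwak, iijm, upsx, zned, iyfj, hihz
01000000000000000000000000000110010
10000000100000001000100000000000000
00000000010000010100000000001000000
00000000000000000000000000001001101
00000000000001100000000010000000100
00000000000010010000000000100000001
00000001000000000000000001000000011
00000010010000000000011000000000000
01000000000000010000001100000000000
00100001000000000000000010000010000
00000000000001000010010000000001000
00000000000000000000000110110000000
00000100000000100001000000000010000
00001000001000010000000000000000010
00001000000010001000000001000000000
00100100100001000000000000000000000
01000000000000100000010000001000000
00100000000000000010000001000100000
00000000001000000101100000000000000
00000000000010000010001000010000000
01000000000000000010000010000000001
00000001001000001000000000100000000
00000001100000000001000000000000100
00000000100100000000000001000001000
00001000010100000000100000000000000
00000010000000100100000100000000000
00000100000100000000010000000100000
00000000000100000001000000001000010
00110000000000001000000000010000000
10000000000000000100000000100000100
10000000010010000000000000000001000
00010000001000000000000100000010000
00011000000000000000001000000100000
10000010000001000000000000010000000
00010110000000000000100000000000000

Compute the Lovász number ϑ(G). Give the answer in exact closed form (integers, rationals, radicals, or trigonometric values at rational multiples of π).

15

N(rdko) = {jeez, abqu, mifo, cthn}, |N(rdko)| = 4.
N(razm) = {ykql, jeez, wjze, iyfj}, |N(razm)| = 4.
deg(rukc) = 4; N(rukc) = {ykql, ugum, cfjr, cthn}.
Vertex imju has 4 neighbors: ywno, kkej, abqu, vhbi.
deg(v) = 4 for all v (|V|=35); this is K(7,3), the Kneser graph.
The 4 distinct eigenvalues: [4.0, 2.0, -1.0, -3.0].
Lovász (edge-transitive): ϑ = −35·(-3)/((4)−(-3)) = 15.
Numerically 15.0000.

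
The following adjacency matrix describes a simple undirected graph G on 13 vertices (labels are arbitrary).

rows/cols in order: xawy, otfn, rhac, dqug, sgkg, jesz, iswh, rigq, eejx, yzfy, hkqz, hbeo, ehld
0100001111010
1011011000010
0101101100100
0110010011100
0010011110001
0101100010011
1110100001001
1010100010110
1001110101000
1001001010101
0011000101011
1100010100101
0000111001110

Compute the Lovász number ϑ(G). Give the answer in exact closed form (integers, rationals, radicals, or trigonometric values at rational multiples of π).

sqrt(13)

Vertex dqug has 6 neighbors: otfn, rhac, jesz, eejx, yzfy, hkqz.
N(hbeo) = {xawy, otfn, jesz, rigq, hkqz, ehld}, |N(hbeo)| = 6.
deg(iswh) = 6; N(iswh) = {xawy, otfn, rhac, sgkg, yzfy, ehld}.
deg(xawy) = 6; N(xawy) = {otfn, iswh, rigq, eejx, yzfy, hbeo}.
Every vertex has degree 6 (N=13); SR(13,6,2,3) — a Paley graph.
spec(A) ≈ [6.0, 1.30278, -2.30278] (distinct, 5 d.p.).
λ_max=6, λ_min=-sqrt(13)/2 - 1/2; ϑ = −13·λ_min/(λ_max−λ_min) = sqrt(13).
≈ 3.60555 (to 5 d.p.).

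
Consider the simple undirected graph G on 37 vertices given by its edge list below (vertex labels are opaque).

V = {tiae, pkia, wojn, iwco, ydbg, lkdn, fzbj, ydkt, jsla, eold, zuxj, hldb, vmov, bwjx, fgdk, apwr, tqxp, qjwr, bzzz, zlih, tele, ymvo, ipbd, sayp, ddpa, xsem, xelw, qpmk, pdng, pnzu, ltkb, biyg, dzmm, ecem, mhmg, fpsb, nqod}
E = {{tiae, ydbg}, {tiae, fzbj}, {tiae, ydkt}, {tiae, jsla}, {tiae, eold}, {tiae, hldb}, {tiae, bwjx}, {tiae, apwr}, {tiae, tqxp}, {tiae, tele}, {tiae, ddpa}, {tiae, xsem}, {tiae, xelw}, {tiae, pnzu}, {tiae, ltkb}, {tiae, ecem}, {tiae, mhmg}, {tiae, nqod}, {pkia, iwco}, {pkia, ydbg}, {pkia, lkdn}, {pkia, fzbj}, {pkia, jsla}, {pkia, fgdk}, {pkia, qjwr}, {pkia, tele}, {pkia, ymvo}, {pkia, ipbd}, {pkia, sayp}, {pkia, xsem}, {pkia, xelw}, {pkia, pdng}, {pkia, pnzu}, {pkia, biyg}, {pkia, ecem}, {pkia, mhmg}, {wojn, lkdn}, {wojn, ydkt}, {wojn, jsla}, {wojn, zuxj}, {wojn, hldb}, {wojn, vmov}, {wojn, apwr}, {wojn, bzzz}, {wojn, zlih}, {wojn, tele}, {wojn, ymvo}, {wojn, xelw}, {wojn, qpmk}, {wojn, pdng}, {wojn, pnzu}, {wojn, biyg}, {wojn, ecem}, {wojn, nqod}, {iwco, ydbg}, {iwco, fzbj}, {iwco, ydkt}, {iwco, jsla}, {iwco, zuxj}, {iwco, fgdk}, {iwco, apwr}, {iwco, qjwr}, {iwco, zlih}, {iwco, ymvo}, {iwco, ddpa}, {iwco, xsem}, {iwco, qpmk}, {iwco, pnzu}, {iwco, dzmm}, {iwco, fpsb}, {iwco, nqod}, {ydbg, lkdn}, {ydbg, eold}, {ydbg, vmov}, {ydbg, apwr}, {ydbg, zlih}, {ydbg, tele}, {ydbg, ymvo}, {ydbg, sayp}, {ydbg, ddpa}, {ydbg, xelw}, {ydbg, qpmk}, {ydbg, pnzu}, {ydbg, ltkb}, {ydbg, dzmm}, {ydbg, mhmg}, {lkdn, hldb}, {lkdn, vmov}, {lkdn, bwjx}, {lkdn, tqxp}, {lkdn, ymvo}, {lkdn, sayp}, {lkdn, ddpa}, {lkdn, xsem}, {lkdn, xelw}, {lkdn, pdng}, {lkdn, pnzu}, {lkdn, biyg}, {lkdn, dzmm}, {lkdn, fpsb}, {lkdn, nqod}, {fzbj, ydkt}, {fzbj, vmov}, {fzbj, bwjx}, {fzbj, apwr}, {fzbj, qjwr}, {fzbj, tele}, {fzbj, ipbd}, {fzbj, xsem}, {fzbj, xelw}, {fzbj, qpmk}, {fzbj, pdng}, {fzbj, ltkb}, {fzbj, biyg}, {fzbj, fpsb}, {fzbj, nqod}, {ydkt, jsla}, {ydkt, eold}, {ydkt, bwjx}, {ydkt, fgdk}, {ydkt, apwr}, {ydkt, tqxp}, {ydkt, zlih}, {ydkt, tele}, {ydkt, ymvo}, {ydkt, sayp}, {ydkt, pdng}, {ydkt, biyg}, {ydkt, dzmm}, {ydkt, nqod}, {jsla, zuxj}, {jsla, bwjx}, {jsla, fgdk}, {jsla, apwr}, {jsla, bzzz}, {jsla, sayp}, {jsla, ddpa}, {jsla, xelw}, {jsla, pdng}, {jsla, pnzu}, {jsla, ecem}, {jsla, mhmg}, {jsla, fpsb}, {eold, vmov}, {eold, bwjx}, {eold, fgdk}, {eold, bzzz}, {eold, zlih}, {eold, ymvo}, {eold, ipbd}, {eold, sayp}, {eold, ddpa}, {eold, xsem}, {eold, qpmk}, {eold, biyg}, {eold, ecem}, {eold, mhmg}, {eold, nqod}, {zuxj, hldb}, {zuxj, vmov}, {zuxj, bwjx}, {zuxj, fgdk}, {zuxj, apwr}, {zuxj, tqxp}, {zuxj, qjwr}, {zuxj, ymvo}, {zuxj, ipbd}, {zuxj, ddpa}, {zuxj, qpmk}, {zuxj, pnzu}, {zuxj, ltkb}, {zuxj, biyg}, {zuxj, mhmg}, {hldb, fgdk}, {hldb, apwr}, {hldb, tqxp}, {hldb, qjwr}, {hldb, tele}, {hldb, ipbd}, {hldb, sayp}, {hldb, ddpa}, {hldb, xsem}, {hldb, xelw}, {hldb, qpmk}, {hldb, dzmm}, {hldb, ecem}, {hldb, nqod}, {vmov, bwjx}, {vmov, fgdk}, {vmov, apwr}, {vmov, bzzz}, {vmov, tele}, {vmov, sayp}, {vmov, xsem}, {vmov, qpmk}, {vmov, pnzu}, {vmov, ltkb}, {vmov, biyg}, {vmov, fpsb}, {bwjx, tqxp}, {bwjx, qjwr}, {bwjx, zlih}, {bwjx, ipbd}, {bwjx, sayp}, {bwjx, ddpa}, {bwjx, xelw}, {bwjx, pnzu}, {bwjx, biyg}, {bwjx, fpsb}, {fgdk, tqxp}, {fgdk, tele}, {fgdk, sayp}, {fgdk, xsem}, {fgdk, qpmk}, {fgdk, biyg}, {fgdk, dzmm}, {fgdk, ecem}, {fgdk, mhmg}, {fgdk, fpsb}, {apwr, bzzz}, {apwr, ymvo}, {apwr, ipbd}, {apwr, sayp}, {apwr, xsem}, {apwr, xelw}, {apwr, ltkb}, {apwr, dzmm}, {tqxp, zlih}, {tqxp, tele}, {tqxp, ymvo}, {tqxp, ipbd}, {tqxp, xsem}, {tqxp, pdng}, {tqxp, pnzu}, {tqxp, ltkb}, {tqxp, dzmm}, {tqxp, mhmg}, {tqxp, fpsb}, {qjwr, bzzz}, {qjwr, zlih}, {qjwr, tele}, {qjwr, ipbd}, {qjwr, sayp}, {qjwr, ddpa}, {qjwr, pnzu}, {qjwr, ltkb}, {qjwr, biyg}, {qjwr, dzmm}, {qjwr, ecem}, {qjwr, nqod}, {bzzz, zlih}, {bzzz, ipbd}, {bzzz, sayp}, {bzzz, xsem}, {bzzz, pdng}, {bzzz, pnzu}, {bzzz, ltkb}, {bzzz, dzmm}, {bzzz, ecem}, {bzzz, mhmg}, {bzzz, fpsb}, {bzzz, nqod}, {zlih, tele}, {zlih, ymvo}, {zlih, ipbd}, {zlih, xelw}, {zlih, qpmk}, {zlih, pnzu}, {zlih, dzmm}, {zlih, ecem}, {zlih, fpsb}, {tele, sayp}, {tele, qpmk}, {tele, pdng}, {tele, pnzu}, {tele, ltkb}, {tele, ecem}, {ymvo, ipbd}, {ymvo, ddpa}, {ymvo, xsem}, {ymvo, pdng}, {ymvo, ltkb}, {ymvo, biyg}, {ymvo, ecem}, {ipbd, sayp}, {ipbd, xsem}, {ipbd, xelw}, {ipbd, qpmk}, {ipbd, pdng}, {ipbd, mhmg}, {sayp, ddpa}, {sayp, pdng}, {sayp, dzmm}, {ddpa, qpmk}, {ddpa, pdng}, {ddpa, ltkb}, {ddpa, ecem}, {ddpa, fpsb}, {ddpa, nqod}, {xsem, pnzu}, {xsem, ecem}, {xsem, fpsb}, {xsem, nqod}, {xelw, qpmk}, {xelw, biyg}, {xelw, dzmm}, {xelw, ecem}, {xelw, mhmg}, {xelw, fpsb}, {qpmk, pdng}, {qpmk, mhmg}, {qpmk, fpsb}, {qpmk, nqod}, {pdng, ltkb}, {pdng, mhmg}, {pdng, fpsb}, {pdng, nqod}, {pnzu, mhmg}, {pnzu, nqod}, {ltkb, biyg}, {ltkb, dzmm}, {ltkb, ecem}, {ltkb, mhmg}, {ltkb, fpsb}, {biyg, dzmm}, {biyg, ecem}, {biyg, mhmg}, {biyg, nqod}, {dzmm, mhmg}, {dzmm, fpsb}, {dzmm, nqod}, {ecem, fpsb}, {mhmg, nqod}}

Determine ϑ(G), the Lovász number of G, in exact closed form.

Vertex qpmk has 18 neighbors: wojn, iwco, ydbg, fzbj, eold, zuxj, hldb, vmov, fgdk, zlih, tele, ipbd, ddpa, xelw, pdng, mhmg, fpsb, nqod.
deg(dzmm) = 18; N(dzmm) = {iwco, ydbg, lkdn, ydkt, hldb, fgdk, apwr, tqxp, qjwr, bzzz, zlih, sayp, xelw, ltkb, biyg, mhmg, fpsb, nqod}.
deg(ecem) = 18; N(ecem) = {tiae, pkia, wojn, jsla, eold, hldb, fgdk, qjwr, bzzz, zlih, tele, ymvo, ddpa, xsem, xelw, ltkb, biyg, fpsb}.
deg(qjwr) = 18; N(qjwr) = {pkia, iwco, fzbj, zuxj, hldb, bwjx, bzzz, zlih, tele, ipbd, sayp, ddpa, pnzu, ltkb, biyg, dzmm, ecem, nqod}.
G on 37 vertices is 18-regular; Paley(37): SR with (k,λ,μ)=(18,8,9).
spec(A) ≈ [18.0, 2.5414, -3.5414] (distinct, 4 d.p.).
−37·(-sqrt(37)/2 - 1/2) / ((18)−(-sqrt(37)/2 - 1/2)) = sqrt(37) = ϑ(G).
Numerically 6.082763.

sqrt(37)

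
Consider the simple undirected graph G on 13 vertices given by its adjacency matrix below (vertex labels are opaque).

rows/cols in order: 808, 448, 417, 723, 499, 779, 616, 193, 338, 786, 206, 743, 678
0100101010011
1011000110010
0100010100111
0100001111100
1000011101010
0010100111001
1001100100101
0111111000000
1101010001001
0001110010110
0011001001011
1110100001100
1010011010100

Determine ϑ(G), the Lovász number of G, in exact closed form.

sqrt(13)

N(499) = {808, 779, 616, 193, 786, 743}, |N(499)| = 6.
N(743) = {808, 448, 417, 499, 786, 206}, |N(743)| = 6.
deg(206) = 6; N(206) = {417, 723, 616, 786, 743, 678}.
deg(678) = 6; N(678) = {808, 417, 779, 616, 338, 206}.
13-vertex 6-regular graph: SR(13,6,2,3) — a Paley graph.
Distinct eigenvalues (to 4 d.p.): [6.0, 1.3028, -2.3028].
−13·(-sqrt(13)/2 - 1/2) / ((6)−(-sqrt(13)/2 - 1/2)) = sqrt(13) = ϑ(G).
Numerically 3.6055513.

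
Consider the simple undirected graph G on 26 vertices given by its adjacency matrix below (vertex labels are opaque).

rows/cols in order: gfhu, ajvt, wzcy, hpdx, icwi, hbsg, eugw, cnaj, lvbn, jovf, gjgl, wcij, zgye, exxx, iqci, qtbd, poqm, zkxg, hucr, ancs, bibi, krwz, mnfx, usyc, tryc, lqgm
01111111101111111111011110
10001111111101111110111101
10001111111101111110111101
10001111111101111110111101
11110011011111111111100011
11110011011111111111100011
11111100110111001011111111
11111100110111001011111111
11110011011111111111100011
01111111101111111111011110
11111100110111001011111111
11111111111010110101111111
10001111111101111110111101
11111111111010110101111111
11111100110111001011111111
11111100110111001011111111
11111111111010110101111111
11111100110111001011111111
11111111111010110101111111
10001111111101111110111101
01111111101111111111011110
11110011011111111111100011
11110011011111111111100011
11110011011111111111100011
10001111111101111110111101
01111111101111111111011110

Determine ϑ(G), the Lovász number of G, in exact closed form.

N(wcij) = {gfhu, ajvt, wzcy, hpdx, icwi, hbsg, eugw, cnaj, lvbn, jovf, gjgl, zgye, iqci, qtbd, zkxg, ancs, bibi, krwz, mnfx, usyc, tryc, lqgm}, |N(wcij)| = 22.
N(iqci) = {gfhu, ajvt, wzcy, hpdx, icwi, hbsg, lvbn, jovf, wcij, zgye, exxx, poqm, hucr, ancs, bibi, krwz, mnfx, usyc, tryc, lqgm}, |N(iqci)| = 20.
N(exxx) = {gfhu, ajvt, wzcy, hpdx, icwi, hbsg, eugw, cnaj, lvbn, jovf, gjgl, zgye, iqci, qtbd, zkxg, ancs, bibi, krwz, mnfx, usyc, tryc, lqgm}, |N(exxx)| = 22.
N(eugw) = {gfhu, ajvt, wzcy, hpdx, icwi, hbsg, lvbn, jovf, wcij, zgye, exxx, poqm, hucr, ancs, bibi, krwz, mnfx, usyc, tryc, lqgm}, |N(eugw)| = 20.
Complete multipartite on [6, 6, 6, 4, 4]: sandwich collapses at ϑ=6.
≈ 6.000000000 (to 9 d.p.).
α=6, χ(Ḡ)=6; ϑ=6 lies between (collapsed).

6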